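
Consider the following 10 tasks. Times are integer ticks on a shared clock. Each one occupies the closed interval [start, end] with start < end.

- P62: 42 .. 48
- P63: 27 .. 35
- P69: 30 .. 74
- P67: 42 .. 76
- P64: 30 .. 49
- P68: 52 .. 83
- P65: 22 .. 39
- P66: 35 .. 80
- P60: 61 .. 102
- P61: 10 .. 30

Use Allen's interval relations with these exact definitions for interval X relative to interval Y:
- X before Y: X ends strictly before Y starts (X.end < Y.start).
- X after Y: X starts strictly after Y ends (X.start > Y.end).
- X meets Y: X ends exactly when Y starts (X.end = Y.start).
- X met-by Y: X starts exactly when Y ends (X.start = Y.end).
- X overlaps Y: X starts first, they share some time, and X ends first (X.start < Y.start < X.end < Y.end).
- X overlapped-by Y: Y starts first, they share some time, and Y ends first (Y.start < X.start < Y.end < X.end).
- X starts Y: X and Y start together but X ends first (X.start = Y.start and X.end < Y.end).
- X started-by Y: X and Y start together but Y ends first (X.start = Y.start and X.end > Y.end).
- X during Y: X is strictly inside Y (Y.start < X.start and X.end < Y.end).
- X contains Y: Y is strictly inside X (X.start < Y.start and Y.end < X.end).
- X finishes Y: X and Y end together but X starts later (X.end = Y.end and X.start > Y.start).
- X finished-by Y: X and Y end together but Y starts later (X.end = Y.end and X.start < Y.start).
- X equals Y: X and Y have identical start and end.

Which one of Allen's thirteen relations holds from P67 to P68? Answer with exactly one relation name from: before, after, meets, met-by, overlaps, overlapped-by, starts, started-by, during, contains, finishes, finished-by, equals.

overlaps

P67 = [42, 76]; P68 = [52, 83].
Compare endpoints: P67.start < P68.start, P67.start < P68.end, P67.end > P68.start, P67.end < P68.end.
That pattern is 'overlaps'.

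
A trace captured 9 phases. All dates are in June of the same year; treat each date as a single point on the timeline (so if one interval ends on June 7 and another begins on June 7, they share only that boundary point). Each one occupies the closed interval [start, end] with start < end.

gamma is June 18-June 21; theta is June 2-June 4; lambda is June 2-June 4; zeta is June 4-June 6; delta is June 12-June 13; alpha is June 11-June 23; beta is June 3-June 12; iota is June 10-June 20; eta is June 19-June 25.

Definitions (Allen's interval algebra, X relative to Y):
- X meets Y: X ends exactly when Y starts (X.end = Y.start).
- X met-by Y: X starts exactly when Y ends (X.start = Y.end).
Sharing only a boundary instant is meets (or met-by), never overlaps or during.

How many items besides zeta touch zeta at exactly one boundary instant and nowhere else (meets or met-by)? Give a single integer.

2

Target zeta = [June 4, June 6].
alpha [June 11, June 23] → after → no.
beta [June 3, June 12] → contains → no.
delta [June 12, June 13] → after → no.
eta [June 19, June 25] → after → no.
gamma [June 18, June 21] → after → no.
iota [June 10, June 20] → after → no.
lambda [June 2, June 4] → meets → counts.
theta [June 2, June 4] → meets → counts.
Total: 2.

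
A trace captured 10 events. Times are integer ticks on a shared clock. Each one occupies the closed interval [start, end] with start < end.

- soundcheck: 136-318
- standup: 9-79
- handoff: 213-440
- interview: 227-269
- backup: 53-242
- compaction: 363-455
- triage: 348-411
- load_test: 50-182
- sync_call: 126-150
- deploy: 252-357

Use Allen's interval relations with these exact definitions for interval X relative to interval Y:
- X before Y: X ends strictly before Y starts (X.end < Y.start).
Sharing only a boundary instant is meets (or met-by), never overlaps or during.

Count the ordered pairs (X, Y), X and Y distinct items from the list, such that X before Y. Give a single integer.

25

Checking all 90 ordered pairs for relation 'before'; matching pairs in alphabetical order:
(backup, compaction): backup before compaction ✓
(backup, deploy): backup before deploy ✓
(backup, triage): backup before triage ✓
(deploy, compaction): deploy before compaction ✓
(interview, compaction): interview before compaction ✓
(interview, triage): interview before triage ✓
(load_test, compaction): load_test before compaction ✓
(load_test, deploy): load_test before deploy ✓
(load_test, handoff): load_test before handoff ✓
(load_test, interview): load_test before interview ✓
(load_test, triage): load_test before triage ✓
(soundcheck, compaction): soundcheck before compaction ✓
(soundcheck, triage): soundcheck before triage ✓
(standup, compaction): standup before compaction ✓
(standup, deploy): standup before deploy ✓
(standup, handoff): standup before handoff ✓
(standup, interview): standup before interview ✓
(standup, soundcheck): standup before soundcheck ✓
(standup, sync_call): standup before sync_call ✓
(standup, triage): standup before triage ✓
(sync_call, compaction): sync_call before compaction ✓
(sync_call, deploy): sync_call before deploy ✓
(sync_call, handoff): sync_call before handoff ✓
(sync_call, interview): sync_call before interview ✓
... plus 1 further pairs not listed.
Count: 25.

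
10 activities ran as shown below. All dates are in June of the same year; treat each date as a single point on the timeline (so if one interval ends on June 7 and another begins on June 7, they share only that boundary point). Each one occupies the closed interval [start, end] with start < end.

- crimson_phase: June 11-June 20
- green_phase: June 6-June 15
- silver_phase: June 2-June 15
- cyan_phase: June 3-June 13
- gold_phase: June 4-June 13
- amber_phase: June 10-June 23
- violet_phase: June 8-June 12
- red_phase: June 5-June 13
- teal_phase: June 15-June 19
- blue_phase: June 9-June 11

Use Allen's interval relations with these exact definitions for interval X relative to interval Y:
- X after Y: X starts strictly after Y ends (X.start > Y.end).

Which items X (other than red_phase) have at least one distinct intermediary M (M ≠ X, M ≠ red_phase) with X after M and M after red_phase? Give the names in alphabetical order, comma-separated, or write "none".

none

Target red_phase = [June 5, June 13].
Intermediaries M with M after red_phase: teal_phase.
Via teal_phase — items with X after teal_phase: none.
Union: none.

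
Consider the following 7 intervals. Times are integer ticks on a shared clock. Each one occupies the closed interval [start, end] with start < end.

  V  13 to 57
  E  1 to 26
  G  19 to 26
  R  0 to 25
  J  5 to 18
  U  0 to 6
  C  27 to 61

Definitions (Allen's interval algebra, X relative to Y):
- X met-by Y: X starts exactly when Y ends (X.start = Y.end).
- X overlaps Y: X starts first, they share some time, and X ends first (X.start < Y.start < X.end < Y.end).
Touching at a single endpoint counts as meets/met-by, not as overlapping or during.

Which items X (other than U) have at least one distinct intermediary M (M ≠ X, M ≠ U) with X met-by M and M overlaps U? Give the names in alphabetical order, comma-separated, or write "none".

Target U = [0, 6].
Intermediaries M with M overlaps U: none.
Union: none.

none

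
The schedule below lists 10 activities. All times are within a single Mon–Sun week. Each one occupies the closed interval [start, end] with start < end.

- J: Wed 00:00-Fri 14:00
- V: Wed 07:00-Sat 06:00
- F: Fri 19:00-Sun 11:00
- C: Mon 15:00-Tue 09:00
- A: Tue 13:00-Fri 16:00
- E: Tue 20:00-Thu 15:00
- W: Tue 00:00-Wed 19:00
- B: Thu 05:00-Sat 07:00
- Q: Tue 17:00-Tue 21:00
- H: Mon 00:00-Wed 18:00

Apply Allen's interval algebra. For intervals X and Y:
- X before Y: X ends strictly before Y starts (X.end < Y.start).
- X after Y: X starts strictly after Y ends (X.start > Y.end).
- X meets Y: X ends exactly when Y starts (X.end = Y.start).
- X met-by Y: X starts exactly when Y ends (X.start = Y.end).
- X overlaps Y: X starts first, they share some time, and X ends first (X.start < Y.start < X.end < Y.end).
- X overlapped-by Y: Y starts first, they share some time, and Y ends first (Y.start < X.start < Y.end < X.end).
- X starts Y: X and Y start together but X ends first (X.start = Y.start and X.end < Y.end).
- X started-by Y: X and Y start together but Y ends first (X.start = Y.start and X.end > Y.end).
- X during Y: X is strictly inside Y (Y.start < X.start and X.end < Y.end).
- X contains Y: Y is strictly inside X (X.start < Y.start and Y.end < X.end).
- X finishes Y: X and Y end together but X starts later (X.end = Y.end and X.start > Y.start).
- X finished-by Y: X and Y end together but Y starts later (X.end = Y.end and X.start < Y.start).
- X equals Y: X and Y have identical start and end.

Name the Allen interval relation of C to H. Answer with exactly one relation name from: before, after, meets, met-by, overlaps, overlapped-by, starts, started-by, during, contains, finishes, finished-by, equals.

during

C = [Mon 15:00, Tue 09:00]; H = [Mon 00:00, Wed 18:00].
Compare endpoints: C.start > H.start, C.start < H.end, C.end > H.start, C.end < H.end.
That pattern is 'during'.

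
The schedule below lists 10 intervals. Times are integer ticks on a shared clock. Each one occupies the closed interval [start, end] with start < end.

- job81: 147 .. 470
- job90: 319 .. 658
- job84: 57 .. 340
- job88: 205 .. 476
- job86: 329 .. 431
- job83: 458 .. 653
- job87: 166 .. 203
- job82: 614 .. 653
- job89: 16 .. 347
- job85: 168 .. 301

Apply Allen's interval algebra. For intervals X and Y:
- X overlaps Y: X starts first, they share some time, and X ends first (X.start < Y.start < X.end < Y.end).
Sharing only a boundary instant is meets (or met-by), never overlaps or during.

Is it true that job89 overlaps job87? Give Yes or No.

No

job89 = [16, 347], job87 = [166, 203].
Actual relation of job89 to job87: contains.
Asked whether 'overlaps' holds → No.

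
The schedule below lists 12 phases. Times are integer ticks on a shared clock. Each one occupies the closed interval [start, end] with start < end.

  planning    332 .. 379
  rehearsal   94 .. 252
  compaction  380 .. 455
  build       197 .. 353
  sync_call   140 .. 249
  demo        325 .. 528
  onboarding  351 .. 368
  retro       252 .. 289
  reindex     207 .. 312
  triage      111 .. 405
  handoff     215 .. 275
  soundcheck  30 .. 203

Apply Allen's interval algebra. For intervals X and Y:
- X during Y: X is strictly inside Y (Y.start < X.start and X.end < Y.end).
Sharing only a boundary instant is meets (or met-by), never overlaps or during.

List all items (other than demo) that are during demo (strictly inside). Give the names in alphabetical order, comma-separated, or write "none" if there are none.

Target demo = [325, 528].
build [197, 353] → overlaps → no.
compaction [380, 455] → during → yes.
handoff [215, 275] → before → no.
onboarding [351, 368] → during → yes.
planning [332, 379] → during → yes.
rehearsal [94, 252] → before → no.
reindex [207, 312] → before → no.
retro [252, 289] → before → no.
soundcheck [30, 203] → before → no.
sync_call [140, 249] → before → no.
triage [111, 405] → overlaps → no.
Result: compaction, onboarding, planning.

compaction, onboarding, planning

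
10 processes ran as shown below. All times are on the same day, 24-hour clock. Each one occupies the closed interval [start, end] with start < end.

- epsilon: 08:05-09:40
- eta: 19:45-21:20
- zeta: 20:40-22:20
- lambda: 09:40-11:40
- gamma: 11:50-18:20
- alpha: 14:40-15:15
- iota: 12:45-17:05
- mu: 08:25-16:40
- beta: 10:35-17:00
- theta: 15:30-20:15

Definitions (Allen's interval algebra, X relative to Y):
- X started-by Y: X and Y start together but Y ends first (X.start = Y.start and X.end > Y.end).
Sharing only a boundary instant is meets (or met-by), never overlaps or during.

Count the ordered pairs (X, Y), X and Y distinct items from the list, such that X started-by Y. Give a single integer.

0

Checking all 90 ordered pairs for relation 'started-by'; matching pairs in alphabetical order:
No pair satisfies it.
Count: 0.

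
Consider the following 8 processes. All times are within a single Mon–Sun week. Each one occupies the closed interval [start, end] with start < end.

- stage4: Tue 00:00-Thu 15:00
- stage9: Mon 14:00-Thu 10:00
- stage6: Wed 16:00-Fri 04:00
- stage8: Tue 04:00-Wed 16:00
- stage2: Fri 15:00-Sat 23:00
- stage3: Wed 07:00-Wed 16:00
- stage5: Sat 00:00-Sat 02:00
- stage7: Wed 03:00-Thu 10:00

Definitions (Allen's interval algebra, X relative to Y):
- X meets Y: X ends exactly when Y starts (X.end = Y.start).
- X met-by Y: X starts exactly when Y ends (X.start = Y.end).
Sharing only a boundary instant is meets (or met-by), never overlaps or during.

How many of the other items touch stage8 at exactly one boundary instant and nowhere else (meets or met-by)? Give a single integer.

1

Target stage8 = [Tue 04:00, Wed 16:00].
stage2 [Fri 15:00, Sat 23:00] → after → no.
stage3 [Wed 07:00, Wed 16:00] → finishes → no.
stage4 [Tue 00:00, Thu 15:00] → contains → no.
stage5 [Sat 00:00, Sat 02:00] → after → no.
stage6 [Wed 16:00, Fri 04:00] → met-by → counts.
stage7 [Wed 03:00, Thu 10:00] → overlapped-by → no.
stage9 [Mon 14:00, Thu 10:00] → contains → no.
Total: 1.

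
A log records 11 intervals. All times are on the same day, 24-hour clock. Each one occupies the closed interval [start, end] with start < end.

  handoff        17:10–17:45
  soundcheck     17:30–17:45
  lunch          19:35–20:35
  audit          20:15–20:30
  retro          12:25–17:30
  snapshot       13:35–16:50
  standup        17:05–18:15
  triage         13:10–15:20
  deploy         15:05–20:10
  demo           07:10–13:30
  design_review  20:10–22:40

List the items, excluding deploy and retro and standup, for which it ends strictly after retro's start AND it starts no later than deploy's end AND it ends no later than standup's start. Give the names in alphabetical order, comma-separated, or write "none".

demo, snapshot, triage

Conditions: its end is strictly after retro's start (X.end > 12:25) AND its start is no later than deploy's end (X.start <= 20:10) AND its end is no later than standup's start (X.end <= 17:05).
audit: end 20:30 > 12:25? ✓; start 20:15 <= 20:10? ✗; end 20:30 <= 17:05? ✗ → no.
demo: end 13:30 > 12:25? ✓; start 07:10 <= 20:10? ✓; end 13:30 <= 17:05? ✓ → yes.
design_review: end 22:40 > 12:25? ✓; start 20:10 <= 20:10? ✓; end 22:40 <= 17:05? ✗ → no.
handoff: end 17:45 > 12:25? ✓; start 17:10 <= 20:10? ✓; end 17:45 <= 17:05? ✗ → no.
lunch: end 20:35 > 12:25? ✓; start 19:35 <= 20:10? ✓; end 20:35 <= 17:05? ✗ → no.
snapshot: end 16:50 > 12:25? ✓; start 13:35 <= 20:10? ✓; end 16:50 <= 17:05? ✓ → yes.
soundcheck: end 17:45 > 12:25? ✓; start 17:30 <= 20:10? ✓; end 17:45 <= 17:05? ✗ → no.
triage: end 15:20 > 12:25? ✓; start 13:10 <= 20:10? ✓; end 15:20 <= 17:05? ✓ → yes.
Result: demo, snapshot, triage.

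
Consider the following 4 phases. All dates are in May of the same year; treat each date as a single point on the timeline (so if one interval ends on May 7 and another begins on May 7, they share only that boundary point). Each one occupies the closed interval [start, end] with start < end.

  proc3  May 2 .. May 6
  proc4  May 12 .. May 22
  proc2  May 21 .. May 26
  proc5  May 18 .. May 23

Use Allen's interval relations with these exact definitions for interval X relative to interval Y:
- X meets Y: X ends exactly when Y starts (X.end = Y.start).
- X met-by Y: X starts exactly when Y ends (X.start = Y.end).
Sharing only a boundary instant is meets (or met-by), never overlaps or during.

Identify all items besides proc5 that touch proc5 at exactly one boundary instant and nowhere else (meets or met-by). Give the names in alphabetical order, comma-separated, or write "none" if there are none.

none

Target proc5 = [May 18, May 23].
proc2 [May 21, May 26] → overlapped-by → no.
proc3 [May 2, May 6] → before → no.
proc4 [May 12, May 22] → overlaps → no.
Result: none.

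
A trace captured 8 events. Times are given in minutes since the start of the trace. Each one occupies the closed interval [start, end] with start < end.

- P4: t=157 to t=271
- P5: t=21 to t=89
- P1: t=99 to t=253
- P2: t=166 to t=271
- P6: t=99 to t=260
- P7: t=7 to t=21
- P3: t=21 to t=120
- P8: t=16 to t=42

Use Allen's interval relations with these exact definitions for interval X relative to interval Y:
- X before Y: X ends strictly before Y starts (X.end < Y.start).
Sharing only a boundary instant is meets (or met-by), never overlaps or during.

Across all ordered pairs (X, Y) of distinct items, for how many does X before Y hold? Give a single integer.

14

Checking all 56 ordered pairs for relation 'before'; matching pairs in alphabetical order:
(P3, P2): P3 before P2 ✓
(P3, P4): P3 before P4 ✓
(P5, P1): P5 before P1 ✓
(P5, P2): P5 before P2 ✓
(P5, P4): P5 before P4 ✓
(P5, P6): P5 before P6 ✓
(P7, P1): P7 before P1 ✓
(P7, P2): P7 before P2 ✓
(P7, P4): P7 before P4 ✓
(P7, P6): P7 before P6 ✓
(P8, P1): P8 before P1 ✓
(P8, P2): P8 before P2 ✓
(P8, P4): P8 before P4 ✓
(P8, P6): P8 before P6 ✓
Count: 14.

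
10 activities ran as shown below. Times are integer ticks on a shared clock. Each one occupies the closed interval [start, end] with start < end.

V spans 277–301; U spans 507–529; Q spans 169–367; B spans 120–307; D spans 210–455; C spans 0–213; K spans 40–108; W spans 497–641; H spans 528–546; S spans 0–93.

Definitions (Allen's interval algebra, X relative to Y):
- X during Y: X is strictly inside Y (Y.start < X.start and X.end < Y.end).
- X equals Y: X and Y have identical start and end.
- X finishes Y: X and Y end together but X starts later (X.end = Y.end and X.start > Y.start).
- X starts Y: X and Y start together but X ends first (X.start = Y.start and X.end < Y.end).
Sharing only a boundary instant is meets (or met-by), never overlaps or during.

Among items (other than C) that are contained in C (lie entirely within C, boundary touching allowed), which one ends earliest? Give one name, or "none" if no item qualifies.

S

Target C = [0, 213].
B [120, 307] → overlapped-by → excluded.
D [210, 455] → overlapped-by → excluded.
H [528, 546] → after → excluded.
K [40, 108] → during → candidate.
Q [169, 367] → overlapped-by → excluded.
S [0, 93] → starts → candidate.
U [507, 529] → after → excluded.
V [277, 301] → after → excluded.
W [497, 641] → after → excluded.
Among candidates, earliest end is 93 → S.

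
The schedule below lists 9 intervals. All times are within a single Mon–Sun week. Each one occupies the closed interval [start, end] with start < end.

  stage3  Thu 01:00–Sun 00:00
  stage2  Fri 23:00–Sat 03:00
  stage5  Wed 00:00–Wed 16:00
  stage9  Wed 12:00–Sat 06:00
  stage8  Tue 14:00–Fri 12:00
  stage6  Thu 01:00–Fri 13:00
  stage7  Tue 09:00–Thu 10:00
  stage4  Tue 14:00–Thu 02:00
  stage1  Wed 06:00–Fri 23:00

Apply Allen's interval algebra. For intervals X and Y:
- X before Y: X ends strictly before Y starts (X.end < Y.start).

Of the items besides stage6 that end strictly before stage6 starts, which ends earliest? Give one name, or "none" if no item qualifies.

stage5

Target stage6 = [Thu 01:00, Fri 13:00].
stage1 [Wed 06:00, Fri 23:00] → contains → excluded.
stage2 [Fri 23:00, Sat 03:00] → after → excluded.
stage3 [Thu 01:00, Sun 00:00] → started-by → excluded.
stage4 [Tue 14:00, Thu 02:00] → overlaps → excluded.
stage5 [Wed 00:00, Wed 16:00] → before → candidate.
stage7 [Tue 09:00, Thu 10:00] → overlaps → excluded.
stage8 [Tue 14:00, Fri 12:00] → overlaps → excluded.
stage9 [Wed 12:00, Sat 06:00] → contains → excluded.
Among candidates, earliest end is Wed 16:00 → stage5.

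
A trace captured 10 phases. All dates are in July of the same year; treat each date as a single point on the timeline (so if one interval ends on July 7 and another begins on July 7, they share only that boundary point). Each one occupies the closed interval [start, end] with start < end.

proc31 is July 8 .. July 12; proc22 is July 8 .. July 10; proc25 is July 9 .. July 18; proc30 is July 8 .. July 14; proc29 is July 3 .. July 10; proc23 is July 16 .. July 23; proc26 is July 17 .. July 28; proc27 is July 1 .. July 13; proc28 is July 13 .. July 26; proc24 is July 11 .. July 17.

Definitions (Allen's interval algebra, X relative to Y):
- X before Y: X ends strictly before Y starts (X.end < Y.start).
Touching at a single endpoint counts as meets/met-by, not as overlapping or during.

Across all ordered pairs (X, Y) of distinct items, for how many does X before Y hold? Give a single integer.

Checking all 90 ordered pairs for relation 'before'; matching pairs in alphabetical order:
(proc22, proc23): proc22 before proc23 ✓
(proc22, proc24): proc22 before proc24 ✓
(proc22, proc26): proc22 before proc26 ✓
(proc22, proc28): proc22 before proc28 ✓
(proc27, proc23): proc27 before proc23 ✓
(proc27, proc26): proc27 before proc26 ✓
(proc29, proc23): proc29 before proc23 ✓
(proc29, proc24): proc29 before proc24 ✓
(proc29, proc26): proc29 before proc26 ✓
(proc29, proc28): proc29 before proc28 ✓
(proc30, proc23): proc30 before proc23 ✓
(proc30, proc26): proc30 before proc26 ✓
(proc31, proc23): proc31 before proc23 ✓
(proc31, proc26): proc31 before proc26 ✓
(proc31, proc28): proc31 before proc28 ✓
Count: 15.

15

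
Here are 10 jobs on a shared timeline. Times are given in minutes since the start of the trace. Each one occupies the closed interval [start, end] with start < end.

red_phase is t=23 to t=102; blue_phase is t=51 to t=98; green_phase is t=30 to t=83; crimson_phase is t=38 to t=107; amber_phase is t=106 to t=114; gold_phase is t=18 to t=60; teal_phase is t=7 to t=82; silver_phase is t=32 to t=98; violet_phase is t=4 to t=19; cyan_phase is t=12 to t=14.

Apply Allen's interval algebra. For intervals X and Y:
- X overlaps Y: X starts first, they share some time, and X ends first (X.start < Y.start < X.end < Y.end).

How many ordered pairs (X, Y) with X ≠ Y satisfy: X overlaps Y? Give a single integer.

18

Checking all 90 ordered pairs for relation 'overlaps'; matching pairs in alphabetical order:
(crimson_phase, amber_phase): crimson_phase overlaps amber_phase ✓
(gold_phase, blue_phase): gold_phase overlaps blue_phase ✓
(gold_phase, crimson_phase): gold_phase overlaps crimson_phase ✓
(gold_phase, green_phase): gold_phase overlaps green_phase ✓
(gold_phase, red_phase): gold_phase overlaps red_phase ✓
(gold_phase, silver_phase): gold_phase overlaps silver_phase ✓
(green_phase, blue_phase): green_phase overlaps blue_phase ✓
(green_phase, crimson_phase): green_phase overlaps crimson_phase ✓
(green_phase, silver_phase): green_phase overlaps silver_phase ✓
(red_phase, crimson_phase): red_phase overlaps crimson_phase ✓
(silver_phase, crimson_phase): silver_phase overlaps crimson_phase ✓
(teal_phase, blue_phase): teal_phase overlaps blue_phase ✓
(teal_phase, crimson_phase): teal_phase overlaps crimson_phase ✓
(teal_phase, green_phase): teal_phase overlaps green_phase ✓
(teal_phase, red_phase): teal_phase overlaps red_phase ✓
(teal_phase, silver_phase): teal_phase overlaps silver_phase ✓
(violet_phase, gold_phase): violet_phase overlaps gold_phase ✓
(violet_phase, teal_phase): violet_phase overlaps teal_phase ✓
Count: 18.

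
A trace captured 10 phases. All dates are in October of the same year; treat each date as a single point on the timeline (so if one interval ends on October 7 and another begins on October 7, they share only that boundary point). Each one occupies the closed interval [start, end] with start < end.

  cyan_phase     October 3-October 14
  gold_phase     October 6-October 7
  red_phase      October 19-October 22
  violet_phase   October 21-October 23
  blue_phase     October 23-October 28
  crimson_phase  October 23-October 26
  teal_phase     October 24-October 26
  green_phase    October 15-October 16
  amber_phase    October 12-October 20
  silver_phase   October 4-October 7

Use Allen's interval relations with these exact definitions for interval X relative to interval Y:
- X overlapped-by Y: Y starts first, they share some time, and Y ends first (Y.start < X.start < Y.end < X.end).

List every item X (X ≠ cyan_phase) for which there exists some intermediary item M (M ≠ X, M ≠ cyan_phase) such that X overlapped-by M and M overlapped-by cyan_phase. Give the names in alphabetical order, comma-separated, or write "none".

Target cyan_phase = [October 3, October 14].
Intermediaries M with M overlapped-by cyan_phase: amber_phase.
Via amber_phase — items with X overlapped-by amber_phase: red_phase.
Union: red_phase.

red_phase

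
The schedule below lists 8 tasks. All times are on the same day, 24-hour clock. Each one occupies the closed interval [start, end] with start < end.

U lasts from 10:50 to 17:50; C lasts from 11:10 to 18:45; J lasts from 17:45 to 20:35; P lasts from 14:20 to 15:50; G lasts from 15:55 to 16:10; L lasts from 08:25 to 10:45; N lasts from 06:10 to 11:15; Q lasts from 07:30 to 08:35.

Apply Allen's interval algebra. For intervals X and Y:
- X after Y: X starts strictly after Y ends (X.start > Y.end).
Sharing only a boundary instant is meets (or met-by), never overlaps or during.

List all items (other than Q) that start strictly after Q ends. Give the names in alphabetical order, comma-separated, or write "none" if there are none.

Target Q = [07:30, 08:35].
C [11:10, 18:45] → after → yes.
G [15:55, 16:10] → after → yes.
J [17:45, 20:35] → after → yes.
L [08:25, 10:45] → overlapped-by → no.
N [06:10, 11:15] → contains → no.
P [14:20, 15:50] → after → yes.
U [10:50, 17:50] → after → yes.
Result: C, G, J, P, U.

C, G, J, P, U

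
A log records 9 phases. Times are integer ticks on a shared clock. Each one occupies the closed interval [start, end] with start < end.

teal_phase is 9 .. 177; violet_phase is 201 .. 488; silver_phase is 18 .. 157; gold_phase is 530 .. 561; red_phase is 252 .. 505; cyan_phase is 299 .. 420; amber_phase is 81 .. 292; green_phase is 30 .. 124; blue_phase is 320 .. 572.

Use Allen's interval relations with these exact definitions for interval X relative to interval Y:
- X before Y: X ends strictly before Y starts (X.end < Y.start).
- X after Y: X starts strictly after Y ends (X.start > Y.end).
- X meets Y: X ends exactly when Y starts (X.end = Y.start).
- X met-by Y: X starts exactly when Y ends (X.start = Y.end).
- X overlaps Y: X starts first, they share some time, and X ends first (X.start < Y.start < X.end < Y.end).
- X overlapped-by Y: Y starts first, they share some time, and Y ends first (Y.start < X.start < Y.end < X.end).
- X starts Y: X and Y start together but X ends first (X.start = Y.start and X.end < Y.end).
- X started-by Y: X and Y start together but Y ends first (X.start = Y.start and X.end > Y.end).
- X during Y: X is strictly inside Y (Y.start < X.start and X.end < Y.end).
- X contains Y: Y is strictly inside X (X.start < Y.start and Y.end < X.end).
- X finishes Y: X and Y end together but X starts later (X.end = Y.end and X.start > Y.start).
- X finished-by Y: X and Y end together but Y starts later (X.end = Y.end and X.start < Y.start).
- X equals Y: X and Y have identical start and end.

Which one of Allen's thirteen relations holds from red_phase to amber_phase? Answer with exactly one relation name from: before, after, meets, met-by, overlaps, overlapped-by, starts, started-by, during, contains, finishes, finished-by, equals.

red_phase = [252, 505]; amber_phase = [81, 292].
Compare endpoints: red_phase.start > amber_phase.start, red_phase.start < amber_phase.end, red_phase.end > amber_phase.start, red_phase.end > amber_phase.end.
That pattern is 'overlapped-by'.

overlapped-by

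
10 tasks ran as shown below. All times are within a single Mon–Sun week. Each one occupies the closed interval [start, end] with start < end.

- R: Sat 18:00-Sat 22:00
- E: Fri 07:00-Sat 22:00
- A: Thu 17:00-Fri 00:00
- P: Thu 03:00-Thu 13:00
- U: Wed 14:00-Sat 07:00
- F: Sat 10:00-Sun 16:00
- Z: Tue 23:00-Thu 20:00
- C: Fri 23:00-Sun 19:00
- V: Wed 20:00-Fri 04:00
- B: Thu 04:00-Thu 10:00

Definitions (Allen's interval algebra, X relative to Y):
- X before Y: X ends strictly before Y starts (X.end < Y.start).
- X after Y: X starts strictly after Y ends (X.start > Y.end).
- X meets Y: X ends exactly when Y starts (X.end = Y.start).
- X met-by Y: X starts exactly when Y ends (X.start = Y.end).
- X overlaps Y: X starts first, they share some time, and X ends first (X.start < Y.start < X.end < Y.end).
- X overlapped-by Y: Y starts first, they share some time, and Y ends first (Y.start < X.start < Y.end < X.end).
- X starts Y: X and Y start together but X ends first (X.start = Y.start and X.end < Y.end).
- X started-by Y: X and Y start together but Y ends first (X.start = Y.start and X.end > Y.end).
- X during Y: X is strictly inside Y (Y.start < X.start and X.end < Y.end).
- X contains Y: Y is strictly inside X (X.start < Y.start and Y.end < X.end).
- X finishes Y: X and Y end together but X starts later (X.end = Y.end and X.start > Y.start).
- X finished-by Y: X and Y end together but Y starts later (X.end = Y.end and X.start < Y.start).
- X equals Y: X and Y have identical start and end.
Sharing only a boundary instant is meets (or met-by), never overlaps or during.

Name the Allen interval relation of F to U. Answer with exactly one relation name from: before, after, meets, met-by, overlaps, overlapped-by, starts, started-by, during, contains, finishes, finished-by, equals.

F = [Sat 10:00, Sun 16:00]; U = [Wed 14:00, Sat 07:00].
Compare endpoints: F.start > U.start, F.start > U.end, F.end > U.start, F.end > U.end.
That pattern is 'after'.

after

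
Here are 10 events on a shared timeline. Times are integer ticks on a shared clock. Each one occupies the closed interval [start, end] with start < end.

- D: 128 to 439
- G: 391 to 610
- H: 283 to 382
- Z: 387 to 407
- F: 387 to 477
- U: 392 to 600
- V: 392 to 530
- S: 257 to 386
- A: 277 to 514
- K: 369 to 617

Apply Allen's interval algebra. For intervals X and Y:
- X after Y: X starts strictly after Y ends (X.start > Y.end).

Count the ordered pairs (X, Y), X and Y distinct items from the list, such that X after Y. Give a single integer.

Checking all 90 ordered pairs for relation 'after'; matching pairs in alphabetical order:
(F, H): F after H ✓
(F, S): F after S ✓
(G, H): G after H ✓
(G, S): G after S ✓
(U, H): U after H ✓
(U, S): U after S ✓
(V, H): V after H ✓
(V, S): V after S ✓
(Z, H): Z after H ✓
(Z, S): Z after S ✓
Count: 10.

10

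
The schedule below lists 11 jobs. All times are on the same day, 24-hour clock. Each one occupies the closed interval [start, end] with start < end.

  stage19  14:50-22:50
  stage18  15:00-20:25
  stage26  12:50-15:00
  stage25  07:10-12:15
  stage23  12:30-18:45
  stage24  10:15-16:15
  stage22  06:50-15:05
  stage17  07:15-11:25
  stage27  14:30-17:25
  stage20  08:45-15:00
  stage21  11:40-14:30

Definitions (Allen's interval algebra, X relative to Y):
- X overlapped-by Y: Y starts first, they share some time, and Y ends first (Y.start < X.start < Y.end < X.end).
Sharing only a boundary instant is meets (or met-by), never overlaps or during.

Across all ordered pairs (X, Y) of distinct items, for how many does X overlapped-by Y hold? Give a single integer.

Checking all 110 ordered pairs for relation 'overlapped-by'; matching pairs in alphabetical order:
(stage18, stage22): stage18 overlapped-by stage22 ✓
(stage18, stage23): stage18 overlapped-by stage23 ✓
(stage18, stage24): stage18 overlapped-by stage24 ✓
(stage18, stage27): stage18 overlapped-by stage27 ✓
(stage19, stage20): stage19 overlapped-by stage20 ✓
(stage19, stage22): stage19 overlapped-by stage22 ✓
(stage19, stage23): stage19 overlapped-by stage23 ✓
(stage19, stage24): stage19 overlapped-by stage24 ✓
(stage19, stage26): stage19 overlapped-by stage26 ✓
(stage19, stage27): stage19 overlapped-by stage27 ✓
(stage20, stage17): stage20 overlapped-by stage17 ✓
(stage20, stage25): stage20 overlapped-by stage25 ✓
(stage21, stage25): stage21 overlapped-by stage25 ✓
(stage23, stage20): stage23 overlapped-by stage20 ✓
(stage23, stage21): stage23 overlapped-by stage21 ✓
(stage23, stage22): stage23 overlapped-by stage22 ✓
(stage23, stage24): stage23 overlapped-by stage24 ✓
(stage24, stage17): stage24 overlapped-by stage17 ✓
(stage24, stage20): stage24 overlapped-by stage20 ✓
(stage24, stage22): stage24 overlapped-by stage22 ✓
(stage24, stage25): stage24 overlapped-by stage25 ✓
(stage26, stage21): stage26 overlapped-by stage21 ✓
(stage27, stage20): stage27 overlapped-by stage20 ✓
(stage27, stage22): stage27 overlapped-by stage22 ✓
... plus 2 further pairs not listed.
Count: 26.

26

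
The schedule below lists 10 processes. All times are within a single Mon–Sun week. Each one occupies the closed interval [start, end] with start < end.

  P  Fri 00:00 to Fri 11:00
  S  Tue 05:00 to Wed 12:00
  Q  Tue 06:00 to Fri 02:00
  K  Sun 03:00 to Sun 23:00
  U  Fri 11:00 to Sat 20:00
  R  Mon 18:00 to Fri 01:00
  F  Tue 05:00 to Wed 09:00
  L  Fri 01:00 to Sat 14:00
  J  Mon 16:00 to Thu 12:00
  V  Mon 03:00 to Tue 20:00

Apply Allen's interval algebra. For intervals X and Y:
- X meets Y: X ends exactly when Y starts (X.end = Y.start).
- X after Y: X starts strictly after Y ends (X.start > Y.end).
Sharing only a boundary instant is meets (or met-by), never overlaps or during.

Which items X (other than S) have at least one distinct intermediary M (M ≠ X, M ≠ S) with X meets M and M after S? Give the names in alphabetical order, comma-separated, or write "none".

Target S = [Tue 05:00, Wed 12:00].
Intermediaries M with M after S: K, L, P, U.
Via K — items with X meets K: none.
Via L — items with X meets L: R.
Via P — items with X meets P: none.
Via U — items with X meets U: P.
Union: P, R.

P, R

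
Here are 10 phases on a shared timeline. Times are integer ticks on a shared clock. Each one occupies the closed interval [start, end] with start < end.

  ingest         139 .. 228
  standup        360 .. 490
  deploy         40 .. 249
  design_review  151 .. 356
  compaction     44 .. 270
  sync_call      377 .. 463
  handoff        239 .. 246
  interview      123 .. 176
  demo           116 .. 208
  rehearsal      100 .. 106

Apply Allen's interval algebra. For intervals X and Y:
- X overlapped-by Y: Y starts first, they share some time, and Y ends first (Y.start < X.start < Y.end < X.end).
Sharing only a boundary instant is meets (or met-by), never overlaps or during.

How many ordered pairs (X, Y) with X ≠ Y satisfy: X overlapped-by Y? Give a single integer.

Checking all 90 ordered pairs for relation 'overlapped-by'; matching pairs in alphabetical order:
(compaction, deploy): compaction overlapped-by deploy ✓
(design_review, compaction): design_review overlapped-by compaction ✓
(design_review, demo): design_review overlapped-by demo ✓
(design_review, deploy): design_review overlapped-by deploy ✓
(design_review, ingest): design_review overlapped-by ingest ✓
(design_review, interview): design_review overlapped-by interview ✓
(ingest, demo): ingest overlapped-by demo ✓
(ingest, interview): ingest overlapped-by interview ✓
Count: 8.

8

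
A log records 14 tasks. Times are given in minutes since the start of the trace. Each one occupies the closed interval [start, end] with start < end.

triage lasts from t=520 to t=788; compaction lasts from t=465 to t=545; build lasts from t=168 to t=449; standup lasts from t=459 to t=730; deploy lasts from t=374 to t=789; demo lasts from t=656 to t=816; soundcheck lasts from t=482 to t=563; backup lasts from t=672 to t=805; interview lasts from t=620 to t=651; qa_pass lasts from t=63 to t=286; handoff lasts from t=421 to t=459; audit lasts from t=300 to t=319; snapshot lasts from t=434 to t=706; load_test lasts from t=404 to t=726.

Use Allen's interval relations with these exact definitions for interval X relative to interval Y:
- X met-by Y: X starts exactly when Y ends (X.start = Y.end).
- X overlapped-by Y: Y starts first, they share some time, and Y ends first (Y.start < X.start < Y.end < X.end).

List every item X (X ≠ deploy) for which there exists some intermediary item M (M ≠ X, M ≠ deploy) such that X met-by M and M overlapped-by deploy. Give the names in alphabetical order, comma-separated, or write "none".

none

Target deploy = [t=374, t=789].
Intermediaries M with M overlapped-by deploy: backup, demo.
Via backup — items with X met-by backup: none.
Via demo — items with X met-by demo: none.
Union: none.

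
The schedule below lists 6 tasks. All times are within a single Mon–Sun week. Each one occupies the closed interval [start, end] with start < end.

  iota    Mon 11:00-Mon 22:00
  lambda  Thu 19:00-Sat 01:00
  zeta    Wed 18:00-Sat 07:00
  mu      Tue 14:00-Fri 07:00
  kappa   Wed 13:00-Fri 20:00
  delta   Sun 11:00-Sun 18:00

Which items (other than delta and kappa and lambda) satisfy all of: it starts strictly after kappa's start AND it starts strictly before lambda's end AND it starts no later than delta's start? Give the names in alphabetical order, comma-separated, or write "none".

Conditions: its start is strictly after kappa's start (X.start > Wed 13:00) AND its start is strictly before lambda's end (X.start < Sat 01:00) AND its start is no later than delta's start (X.start <= Sun 11:00).
iota: start Mon 11:00 > Wed 13:00? ✗; start Mon 11:00 < Sat 01:00? ✓; start Mon 11:00 <= Sun 11:00? ✓ → no.
mu: start Tue 14:00 > Wed 13:00? ✗; start Tue 14:00 < Sat 01:00? ✓; start Tue 14:00 <= Sun 11:00? ✓ → no.
zeta: start Wed 18:00 > Wed 13:00? ✓; start Wed 18:00 < Sat 01:00? ✓; start Wed 18:00 <= Sun 11:00? ✓ → yes.
Result: zeta.

zeta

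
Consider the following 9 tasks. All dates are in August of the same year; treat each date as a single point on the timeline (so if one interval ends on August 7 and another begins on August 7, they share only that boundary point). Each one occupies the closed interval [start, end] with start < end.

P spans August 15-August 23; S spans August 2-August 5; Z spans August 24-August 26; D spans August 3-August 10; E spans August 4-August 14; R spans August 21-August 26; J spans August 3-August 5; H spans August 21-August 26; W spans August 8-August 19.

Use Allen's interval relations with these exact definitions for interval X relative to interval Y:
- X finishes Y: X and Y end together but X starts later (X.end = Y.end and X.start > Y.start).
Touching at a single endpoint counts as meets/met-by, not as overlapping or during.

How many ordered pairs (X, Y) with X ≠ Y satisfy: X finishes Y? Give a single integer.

Checking all 72 ordered pairs for relation 'finishes'; matching pairs in alphabetical order:
(J, S): J finishes S ✓
(Z, H): Z finishes H ✓
(Z, R): Z finishes R ✓
Count: 3.

3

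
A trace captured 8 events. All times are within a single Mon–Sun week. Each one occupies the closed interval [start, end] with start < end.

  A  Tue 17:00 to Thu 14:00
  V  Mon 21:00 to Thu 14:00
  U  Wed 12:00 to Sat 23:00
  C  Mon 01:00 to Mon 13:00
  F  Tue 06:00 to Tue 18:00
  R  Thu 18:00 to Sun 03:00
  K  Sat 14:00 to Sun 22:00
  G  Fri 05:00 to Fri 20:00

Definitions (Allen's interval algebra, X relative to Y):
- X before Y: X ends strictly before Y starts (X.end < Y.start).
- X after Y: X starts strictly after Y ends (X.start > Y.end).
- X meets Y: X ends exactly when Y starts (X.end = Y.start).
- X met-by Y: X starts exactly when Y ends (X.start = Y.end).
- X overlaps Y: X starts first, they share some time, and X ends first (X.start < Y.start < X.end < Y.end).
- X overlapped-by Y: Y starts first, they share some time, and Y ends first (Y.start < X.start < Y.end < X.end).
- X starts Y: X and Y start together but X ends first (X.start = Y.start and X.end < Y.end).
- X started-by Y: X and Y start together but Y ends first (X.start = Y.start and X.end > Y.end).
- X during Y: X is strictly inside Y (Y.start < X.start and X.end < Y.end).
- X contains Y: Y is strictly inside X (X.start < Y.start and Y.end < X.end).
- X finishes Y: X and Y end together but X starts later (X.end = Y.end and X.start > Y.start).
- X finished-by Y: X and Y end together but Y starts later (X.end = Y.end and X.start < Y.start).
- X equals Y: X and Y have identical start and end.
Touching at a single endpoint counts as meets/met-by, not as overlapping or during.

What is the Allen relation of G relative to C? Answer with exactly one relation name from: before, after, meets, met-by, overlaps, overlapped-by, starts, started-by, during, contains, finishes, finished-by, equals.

after

G = [Fri 05:00, Fri 20:00]; C = [Mon 01:00, Mon 13:00].
Compare endpoints: G.start > C.start, G.start > C.end, G.end > C.start, G.end > C.end.
That pattern is 'after'.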